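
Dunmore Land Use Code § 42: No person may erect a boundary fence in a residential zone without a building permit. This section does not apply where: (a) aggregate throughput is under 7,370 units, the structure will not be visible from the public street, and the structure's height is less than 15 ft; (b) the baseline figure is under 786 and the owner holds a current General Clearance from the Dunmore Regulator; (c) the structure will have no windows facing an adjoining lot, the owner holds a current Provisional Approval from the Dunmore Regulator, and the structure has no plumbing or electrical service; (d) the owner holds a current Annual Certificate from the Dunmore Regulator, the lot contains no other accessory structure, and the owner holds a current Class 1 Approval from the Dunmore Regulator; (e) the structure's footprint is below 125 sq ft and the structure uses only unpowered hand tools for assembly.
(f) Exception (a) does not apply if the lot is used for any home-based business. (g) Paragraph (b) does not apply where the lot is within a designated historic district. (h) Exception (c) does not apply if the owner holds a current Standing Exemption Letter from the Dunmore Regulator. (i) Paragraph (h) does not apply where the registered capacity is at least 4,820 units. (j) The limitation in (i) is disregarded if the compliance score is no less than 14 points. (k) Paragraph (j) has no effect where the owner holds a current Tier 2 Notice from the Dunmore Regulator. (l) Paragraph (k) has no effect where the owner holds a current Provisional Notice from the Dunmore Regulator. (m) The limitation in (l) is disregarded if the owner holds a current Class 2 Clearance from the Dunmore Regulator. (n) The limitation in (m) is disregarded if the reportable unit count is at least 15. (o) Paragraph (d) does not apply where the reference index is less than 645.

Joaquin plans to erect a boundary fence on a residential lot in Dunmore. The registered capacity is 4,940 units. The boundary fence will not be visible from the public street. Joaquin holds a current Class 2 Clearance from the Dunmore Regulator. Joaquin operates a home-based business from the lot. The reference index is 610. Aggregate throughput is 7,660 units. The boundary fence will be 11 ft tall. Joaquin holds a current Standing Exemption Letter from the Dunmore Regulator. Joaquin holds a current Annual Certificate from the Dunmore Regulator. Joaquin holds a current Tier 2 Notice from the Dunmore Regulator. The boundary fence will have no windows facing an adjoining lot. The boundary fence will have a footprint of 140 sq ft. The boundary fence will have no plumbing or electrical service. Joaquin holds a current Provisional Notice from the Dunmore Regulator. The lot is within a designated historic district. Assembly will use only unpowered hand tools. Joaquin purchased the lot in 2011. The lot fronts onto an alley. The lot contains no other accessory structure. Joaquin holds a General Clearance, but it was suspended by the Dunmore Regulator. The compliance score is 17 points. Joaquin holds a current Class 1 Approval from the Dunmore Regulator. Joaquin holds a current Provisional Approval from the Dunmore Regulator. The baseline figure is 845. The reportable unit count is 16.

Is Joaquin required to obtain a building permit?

Exception (a) does not apply: aggregate throughput is 7,660 units, not under 7,370 units.
Exception (b) fails — the baseline figure is 845, not under 786.
All of (c)'s requirements are met (no windows face an adjoining lot; a current Provisional Approval is held; there is no plumbing or electrical service). However, paragraphs (h)–(n) must be considered: (h) is triggered — a current Standing Exemption Letter is held. (i) would limit (h) — the registered capacity is 4,940 units, meeting the 4,820 units threshold — but (j) sets (i) aside: (j) operates against (i): the compliance score is 17 points, meeting the 14 points threshold. (k) would limit (j) — a current Tier 2 Notice is held — but (l) sets (k) aside: (l) operates against (k): a current Provisional Notice is held. (m) would limit (l) — a current Class 2 Clearance is held — but (n) sets (m) aside: (n) operates against (m): the reportable unit count is 16, meeting the 15 threshold. Exception (c) does not apply.
Exception (d) is satisfied on its face — a current Annual Certificate is held; the lot has no other accessory structure; a current Class 1 Approval is held. But: (o) operates against (d): the reference index is 610, less than the 645 limit. (d) is therefore removed.
Exception (e) fails — the structure's footprint is 140 sq ft, not below 125 sq ft.
No exception is made out. Joaquin falls within the general rule.

Yes — Joaquin must obtain a building permit.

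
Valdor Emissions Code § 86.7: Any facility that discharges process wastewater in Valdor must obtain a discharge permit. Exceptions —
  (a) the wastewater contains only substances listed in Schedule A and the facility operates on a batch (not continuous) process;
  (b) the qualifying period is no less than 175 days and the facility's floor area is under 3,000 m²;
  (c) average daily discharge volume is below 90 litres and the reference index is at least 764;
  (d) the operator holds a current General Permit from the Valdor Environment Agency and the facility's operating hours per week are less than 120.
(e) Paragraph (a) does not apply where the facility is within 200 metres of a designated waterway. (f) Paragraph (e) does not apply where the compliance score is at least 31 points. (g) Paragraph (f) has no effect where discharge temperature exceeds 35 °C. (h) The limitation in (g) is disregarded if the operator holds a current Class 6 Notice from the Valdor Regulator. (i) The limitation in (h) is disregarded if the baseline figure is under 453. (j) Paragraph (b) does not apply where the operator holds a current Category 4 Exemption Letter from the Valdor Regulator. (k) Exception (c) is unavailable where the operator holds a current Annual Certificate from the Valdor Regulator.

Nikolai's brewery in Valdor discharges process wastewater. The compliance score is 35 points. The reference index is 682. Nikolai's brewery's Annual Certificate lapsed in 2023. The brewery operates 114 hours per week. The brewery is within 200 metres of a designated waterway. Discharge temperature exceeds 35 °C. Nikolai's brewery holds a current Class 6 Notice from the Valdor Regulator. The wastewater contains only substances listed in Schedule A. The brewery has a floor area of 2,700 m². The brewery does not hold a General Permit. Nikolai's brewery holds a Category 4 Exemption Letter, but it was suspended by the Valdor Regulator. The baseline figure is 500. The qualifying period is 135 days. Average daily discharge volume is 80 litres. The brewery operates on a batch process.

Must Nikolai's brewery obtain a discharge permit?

No — exception (a) applies; Nikolai's brewery is not required to obtain a discharge permit.

All of (a)'s requirements are met (the wastewater is Schedule-A-only; the facility operates on a batch process). Under paragraphs (e)–(i): (e) operates (the brewery is within 200 m of a designated waterway), but is set aside by (f): (f) applies — the compliance score is 35 points, meeting the 31 points threshold. (g) would limit (f) — discharge temperature exceeds 35 °C — but (h) sets (g) aside: (h) applies — a current Class 6 Notice is held. (i), which would lift (h), is not triggered — the baseline figure is 500, not under 453. So (a) applies.
Exception (b) requires that the qualifying period is no less than 175 days; but the qualifying period is 135 days, short of 175 days, so (b) is unavailable.
Exception (c) does not apply: the reference index is 682, short of 764.
Exception (d) fails — no General Permit is held.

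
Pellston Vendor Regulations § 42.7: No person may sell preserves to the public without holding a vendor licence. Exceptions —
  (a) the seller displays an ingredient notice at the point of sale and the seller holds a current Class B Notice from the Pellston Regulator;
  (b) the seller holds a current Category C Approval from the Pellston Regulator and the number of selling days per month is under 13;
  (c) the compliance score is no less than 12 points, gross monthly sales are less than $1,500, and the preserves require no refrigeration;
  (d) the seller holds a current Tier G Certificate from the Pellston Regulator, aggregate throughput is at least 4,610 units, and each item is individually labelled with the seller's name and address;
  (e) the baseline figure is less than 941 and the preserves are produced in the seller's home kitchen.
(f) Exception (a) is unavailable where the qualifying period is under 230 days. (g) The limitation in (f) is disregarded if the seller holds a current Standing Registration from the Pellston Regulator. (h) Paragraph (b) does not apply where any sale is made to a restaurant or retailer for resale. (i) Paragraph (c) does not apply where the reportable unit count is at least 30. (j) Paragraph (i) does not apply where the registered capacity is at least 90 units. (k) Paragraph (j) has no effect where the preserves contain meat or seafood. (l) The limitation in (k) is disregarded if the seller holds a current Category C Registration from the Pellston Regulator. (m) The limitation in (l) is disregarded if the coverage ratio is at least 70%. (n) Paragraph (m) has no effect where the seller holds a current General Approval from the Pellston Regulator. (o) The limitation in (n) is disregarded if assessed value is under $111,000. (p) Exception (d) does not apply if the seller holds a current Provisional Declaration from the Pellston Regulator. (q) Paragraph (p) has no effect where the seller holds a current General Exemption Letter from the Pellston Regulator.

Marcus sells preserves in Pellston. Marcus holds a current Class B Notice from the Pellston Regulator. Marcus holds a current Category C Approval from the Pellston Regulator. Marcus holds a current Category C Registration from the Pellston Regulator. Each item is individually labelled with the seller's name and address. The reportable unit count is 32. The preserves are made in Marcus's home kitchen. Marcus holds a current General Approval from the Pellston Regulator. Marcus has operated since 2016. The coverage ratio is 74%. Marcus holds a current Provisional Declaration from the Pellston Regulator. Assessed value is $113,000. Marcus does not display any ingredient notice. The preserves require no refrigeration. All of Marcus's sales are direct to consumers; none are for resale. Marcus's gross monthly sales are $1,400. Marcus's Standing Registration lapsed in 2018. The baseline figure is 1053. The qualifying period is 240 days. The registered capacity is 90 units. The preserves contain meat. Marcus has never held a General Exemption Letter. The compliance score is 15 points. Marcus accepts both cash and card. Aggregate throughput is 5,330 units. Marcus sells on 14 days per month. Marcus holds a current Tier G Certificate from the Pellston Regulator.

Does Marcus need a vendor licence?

No — exception (c) applies; Marcus is not required to hold a vendor licence.

Exception (a) fails — no ingredient notice is displayed.
Exception (b) does not apply: the number of selling days per month is 14, not under 13.
All of (c)'s requirements are met (the compliance score is 15 points, meeting the 12 points threshold; gross monthly sales are $1,400, less than the $1,500 limit; the preserves are shelf-stable). Applying paragraphs (i)–(o): (i) would limit (c) — the reportable unit count is 32, meeting the 30 threshold — but (j) sets (i) aside: (j) applies — the registered capacity is 90 units, meeting the 90 units threshold. (k) would limit (j) — the preserves contain meat — but (l) sets (k) aside: (l) operates against (k): a current Category C Registration is held. (m) is engaged (the coverage ratio is 74%, meeting the 70% threshold), but is set aside by (n): (n) applies — a current General Approval is held. (o) is inapplicable (assessed value is $113,000, not under $111,000), so (n) stands. Exception (c) stands.
Exception (d) is satisfied on its face — a current Tier G Certificate is held; aggregate throughput is 5,330 units, meeting the 4,610 units threshold; items are individually labelled. However, paragraphs (p)–(q) must be considered: (p) applies — a current Provisional Declaration is held. (q), which would lift (p), is not engaged — no current General Exemption Letter is held. So (d) is unavailable.
Exception (e) does not apply: the baseline figure is 1,053, not less than 941.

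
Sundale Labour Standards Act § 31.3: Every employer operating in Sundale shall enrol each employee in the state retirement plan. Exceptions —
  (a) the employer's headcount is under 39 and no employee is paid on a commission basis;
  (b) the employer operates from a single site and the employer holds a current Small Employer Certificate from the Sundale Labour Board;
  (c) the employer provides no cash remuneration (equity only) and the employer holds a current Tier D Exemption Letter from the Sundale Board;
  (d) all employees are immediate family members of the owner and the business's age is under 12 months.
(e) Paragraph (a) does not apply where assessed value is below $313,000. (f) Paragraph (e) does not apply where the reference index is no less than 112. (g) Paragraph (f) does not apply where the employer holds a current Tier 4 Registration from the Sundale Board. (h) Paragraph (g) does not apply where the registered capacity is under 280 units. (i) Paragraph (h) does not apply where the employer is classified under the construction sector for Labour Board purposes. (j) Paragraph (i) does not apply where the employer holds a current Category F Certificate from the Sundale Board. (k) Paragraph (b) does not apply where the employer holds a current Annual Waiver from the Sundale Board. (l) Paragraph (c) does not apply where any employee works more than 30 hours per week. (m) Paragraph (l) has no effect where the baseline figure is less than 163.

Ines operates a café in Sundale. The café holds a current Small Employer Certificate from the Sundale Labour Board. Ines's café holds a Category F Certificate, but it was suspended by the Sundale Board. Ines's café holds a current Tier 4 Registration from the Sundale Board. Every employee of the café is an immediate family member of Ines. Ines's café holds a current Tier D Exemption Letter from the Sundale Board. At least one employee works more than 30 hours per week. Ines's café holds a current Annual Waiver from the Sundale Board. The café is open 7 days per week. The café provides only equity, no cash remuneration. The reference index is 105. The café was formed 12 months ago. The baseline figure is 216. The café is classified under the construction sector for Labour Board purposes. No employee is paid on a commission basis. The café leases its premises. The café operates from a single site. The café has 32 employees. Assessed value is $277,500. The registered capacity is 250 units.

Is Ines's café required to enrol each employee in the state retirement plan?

Yes — Ines's café must enrol each employee in the state retirement plan.

Exception (a)'s conditions are all satisfied: the employer's headcount is 32, under the 39 limit; no employee is paid on commission. However, paragraphs (e)–(j) must be considered: (e) operates against (a): assessed value is $277,500, below the $313,000 limit. (f) is inapplicable (the reference index is 105, short of 112), so (e) stands. Exception (a) does not apply.
Exception (b): the employer operates from a single site; a current Small Employer Certificate is held — every condition holds. But applying paragraph (k): (k) is triggered — a current Annual Waiver is held. (b) is therefore removed.
Exception (c) is satisfied on its face — remuneration is equity-only; a current Tier D Exemption Letter is held. However, paragraphs (l)–(m) must be considered: (l) applies — at least one employee exceeds 30 hours/week. (m), which would lift (l), is inapplicable — the baseline figure is 216, not less than 163. So (c) is unavailable.
Exception (d) does not apply: the business's age is 12 months, not under 12 months.
No exception is made out. Ines's café falls within the general rule.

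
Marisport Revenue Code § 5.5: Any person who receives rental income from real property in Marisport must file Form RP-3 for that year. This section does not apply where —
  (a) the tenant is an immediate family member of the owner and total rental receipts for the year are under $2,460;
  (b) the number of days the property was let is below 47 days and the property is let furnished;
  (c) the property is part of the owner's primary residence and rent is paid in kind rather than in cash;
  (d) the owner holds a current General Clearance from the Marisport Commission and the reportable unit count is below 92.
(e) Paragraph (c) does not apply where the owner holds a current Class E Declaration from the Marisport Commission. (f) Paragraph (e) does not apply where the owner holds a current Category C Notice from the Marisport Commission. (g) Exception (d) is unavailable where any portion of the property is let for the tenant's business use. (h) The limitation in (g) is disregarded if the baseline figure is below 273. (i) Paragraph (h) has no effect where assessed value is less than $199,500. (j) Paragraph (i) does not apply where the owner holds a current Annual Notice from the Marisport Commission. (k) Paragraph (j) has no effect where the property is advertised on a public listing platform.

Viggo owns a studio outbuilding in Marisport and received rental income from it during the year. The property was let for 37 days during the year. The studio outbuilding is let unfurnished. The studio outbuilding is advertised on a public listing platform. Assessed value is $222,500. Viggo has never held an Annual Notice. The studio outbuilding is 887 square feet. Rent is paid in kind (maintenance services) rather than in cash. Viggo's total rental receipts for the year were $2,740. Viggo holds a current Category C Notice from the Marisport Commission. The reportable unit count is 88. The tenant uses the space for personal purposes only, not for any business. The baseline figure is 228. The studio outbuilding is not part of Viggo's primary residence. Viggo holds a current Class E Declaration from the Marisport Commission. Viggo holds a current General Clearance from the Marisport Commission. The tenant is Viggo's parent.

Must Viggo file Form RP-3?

No — exception (d) applies; Viggo is not required to file Form RP-3.

Exception (a) requires that total rental receipts for the year are under $2,460; but total rental receipts for the year are $2,740, not under $2,460, so (a) is unavailable.
Exception (b) requires that the property is let furnished; but the property is let unfurnished, so (b) is unavailable.
Exception (c) does not apply: the studio outbuilding is not part of the primary residence.
Exception (d): a current General Clearance is held; the reportable unit count is 88, below the 92 limit — every condition holds. Considering the limiting provisions: (g), which would limit (d), is not triggered: the space is used for personal purposes only. So (d) applies.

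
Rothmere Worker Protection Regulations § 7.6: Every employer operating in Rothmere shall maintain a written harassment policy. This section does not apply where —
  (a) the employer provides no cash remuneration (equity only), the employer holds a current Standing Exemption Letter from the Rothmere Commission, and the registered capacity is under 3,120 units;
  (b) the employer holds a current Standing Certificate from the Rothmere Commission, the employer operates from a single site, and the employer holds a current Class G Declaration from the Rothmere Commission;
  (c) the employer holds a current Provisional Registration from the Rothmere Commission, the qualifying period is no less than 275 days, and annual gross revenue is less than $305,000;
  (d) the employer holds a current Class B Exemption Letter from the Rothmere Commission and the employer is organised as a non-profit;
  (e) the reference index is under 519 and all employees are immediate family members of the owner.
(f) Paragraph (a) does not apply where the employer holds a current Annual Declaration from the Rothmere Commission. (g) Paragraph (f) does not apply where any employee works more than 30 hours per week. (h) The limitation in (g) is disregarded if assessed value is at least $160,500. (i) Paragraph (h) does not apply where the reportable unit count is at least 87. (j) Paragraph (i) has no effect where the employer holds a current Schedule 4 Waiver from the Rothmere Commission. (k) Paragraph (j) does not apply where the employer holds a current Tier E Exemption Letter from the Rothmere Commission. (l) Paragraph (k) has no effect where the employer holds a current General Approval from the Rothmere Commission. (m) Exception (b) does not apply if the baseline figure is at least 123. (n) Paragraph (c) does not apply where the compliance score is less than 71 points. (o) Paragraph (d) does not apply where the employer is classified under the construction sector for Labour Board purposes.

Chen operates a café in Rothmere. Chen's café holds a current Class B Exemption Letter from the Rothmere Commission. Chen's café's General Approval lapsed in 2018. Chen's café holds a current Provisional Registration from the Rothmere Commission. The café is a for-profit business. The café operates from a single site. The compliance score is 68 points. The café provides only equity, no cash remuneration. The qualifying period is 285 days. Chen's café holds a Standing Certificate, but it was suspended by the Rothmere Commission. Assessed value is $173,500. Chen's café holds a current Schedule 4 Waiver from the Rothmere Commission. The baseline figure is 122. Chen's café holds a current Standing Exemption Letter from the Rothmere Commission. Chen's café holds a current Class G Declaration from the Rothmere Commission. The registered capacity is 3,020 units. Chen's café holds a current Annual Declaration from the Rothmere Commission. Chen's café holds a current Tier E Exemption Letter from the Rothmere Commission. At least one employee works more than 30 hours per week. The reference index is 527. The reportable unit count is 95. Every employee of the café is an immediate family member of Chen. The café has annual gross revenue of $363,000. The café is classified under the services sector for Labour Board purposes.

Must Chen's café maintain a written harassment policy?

No — exception (a) applies; Chen's café is not required to maintain a written harassment policy.

Exception (a) is satisfied on its face — remuneration is equity-only; a current Standing Exemption Letter is held; the registered capacity is 3,020 units, under the 3,120 units limit. As to paragraphs (f)–(l): (f) applies (a current Annual Declaration is held), but is set aside by (g): (g) operates against (f): at least one employee exceeds 30 hours/week. (h) applies (assessed value is $173,500, meeting the $160,500 threshold), but is displaced by (i): (i) is engaged — the reportable unit count is 95, meeting the 87 threshold. (j) is triggered (a current Schedule 4 Waiver is held), but is overridden by (k): (k) is triggered — a current Tier E Exemption Letter is held. (l), which would lift (k), is inapplicable — no current General Approval is held. Exception (a) stands.
Exception (b) does not apply: the Standing Certificate is not current.
Exception (c) does not apply: annual gross revenue is $363,000, not less than $305,000.
Exception (d) fails — the employer is for-profit.
Exception (e) does not apply: the reference index is 527, not under 519.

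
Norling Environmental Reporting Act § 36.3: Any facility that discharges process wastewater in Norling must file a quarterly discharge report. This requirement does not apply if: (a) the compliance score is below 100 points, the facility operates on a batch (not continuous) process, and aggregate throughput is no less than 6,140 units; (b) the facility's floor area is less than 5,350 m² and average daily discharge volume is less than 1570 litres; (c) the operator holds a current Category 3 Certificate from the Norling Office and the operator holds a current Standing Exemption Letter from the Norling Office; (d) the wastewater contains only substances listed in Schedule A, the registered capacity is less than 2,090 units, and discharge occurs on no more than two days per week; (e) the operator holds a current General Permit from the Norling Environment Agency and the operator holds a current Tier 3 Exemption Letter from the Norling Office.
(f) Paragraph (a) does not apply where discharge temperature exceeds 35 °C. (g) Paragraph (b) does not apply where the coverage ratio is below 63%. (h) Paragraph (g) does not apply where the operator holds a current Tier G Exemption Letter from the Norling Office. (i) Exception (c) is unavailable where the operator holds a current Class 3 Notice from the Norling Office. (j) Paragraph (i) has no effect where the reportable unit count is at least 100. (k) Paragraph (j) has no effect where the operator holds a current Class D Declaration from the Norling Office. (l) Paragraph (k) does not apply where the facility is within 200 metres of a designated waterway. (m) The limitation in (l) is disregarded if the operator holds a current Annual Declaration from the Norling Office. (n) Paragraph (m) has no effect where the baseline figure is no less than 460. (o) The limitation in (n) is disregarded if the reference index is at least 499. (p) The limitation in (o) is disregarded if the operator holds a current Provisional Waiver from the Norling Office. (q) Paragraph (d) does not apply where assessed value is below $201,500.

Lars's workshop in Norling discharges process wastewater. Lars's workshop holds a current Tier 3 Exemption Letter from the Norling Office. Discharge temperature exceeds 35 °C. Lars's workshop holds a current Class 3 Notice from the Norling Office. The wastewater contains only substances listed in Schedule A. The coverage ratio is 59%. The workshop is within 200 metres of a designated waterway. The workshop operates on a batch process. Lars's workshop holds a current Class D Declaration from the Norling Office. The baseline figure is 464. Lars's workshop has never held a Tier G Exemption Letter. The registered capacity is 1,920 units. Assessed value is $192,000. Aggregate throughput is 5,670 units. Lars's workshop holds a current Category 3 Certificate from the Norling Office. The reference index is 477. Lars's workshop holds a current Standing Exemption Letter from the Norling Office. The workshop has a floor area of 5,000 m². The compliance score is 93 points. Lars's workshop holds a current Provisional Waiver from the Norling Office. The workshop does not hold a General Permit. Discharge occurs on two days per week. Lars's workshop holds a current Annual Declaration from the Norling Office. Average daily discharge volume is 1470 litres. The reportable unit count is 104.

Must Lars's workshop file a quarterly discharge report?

No — exception (c) applies; Lars's workshop is not required to file a quarterly discharge report.

Exception (a) fails — aggregate throughput is 5,670 units, short of 6,140 units.
All of (b)'s requirements are met (the facility's floor area is 5,000 m², less than the 5,350 m² limit; average daily discharge volume is 1470 litres, less than the 1570 litres limit). But: (g) applies — the coverage ratio is 59%, below the 63% limit. (h), which would lift (g), is not triggered — no current Tier G Exemption Letter is held. So (b) is unavailable.
All of (c)'s requirements are met (a current Category 3 Certificate is held; a current Standing Exemption Letter is held). As to paragraphs (i)–(p): (i) operates (a current Class 3 Notice is held), but is itself disapplied by (j): (j) operates against (i): the reportable unit count is 104, meeting the 100 threshold. (k) operates (a current Class D Declaration is held), but yields to (l): (l) is engaged — the workshop is within 200 m of a designated waterway. (m) would limit (l) — a current Annual Declaration is held — but (n) sets (m) aside: (n) operates against (m): the baseline figure is 464, meeting the 460 threshold. (o) is not engaged (the reference index is 477, short of 499), so (n) stands. Exception (c) stands.
Exception (d) is satisfied on its face — the wastewater is Schedule-A-only; the registered capacity is 1,920 units, less than the 2,090 units limit; discharge occurs on no more than two days per week. But applying paragraph (q): (q) operates against (d): assessed value is $192,000, below the $201,500 limit. (d) is therefore removed.
Exception (e) requires that the operator holds a current General Permit from the Norling Environment Agency; but no General Permit is held, so (e) is unavailable.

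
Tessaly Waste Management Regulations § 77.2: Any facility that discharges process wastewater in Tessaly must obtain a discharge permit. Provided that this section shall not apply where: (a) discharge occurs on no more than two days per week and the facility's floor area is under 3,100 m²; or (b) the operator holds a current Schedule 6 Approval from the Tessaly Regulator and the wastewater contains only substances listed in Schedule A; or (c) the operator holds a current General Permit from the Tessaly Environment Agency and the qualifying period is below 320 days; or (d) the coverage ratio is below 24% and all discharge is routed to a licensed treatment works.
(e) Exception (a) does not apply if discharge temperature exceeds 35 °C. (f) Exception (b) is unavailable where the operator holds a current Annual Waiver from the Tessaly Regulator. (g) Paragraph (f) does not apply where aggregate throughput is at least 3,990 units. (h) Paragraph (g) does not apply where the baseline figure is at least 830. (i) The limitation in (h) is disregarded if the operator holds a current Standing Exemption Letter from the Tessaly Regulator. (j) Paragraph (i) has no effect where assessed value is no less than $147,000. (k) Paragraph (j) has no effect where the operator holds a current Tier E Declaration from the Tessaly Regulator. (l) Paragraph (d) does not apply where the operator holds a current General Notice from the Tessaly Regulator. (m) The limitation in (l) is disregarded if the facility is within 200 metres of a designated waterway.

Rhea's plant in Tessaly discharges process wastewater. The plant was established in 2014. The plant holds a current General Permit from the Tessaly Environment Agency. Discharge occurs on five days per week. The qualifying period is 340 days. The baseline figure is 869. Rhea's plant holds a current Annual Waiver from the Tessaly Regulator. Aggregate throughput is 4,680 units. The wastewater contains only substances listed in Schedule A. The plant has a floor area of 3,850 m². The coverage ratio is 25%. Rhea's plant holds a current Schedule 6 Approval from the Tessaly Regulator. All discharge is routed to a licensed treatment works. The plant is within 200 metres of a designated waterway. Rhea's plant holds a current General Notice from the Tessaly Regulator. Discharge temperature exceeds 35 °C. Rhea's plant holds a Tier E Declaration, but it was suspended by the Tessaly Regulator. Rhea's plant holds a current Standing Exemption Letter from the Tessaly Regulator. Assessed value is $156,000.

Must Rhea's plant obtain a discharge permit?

Exception (a) does not apply: discharge occurs on five days per week.
Exception (b): a current Schedule 6 Approval is held; the wastewater is Schedule-A-only — every condition holds. However, paragraphs (f)–(k) must be considered: (f) is engaged — a current Annual Waiver is held. (g) would limit (f) — aggregate throughput is 4,680 units, meeting the 3,990 units threshold — but (h) sets (g) aside: (h) operates against (g): the baseline figure is 869, meeting the 830 threshold. (i) operates (a current Standing Exemption Letter is held), but is displaced by (j): (j) applies — assessed value is $156,000, meeting the $147,000 threshold. (k), which would lift (j), does not operate here — there is no Tier E Declaration in force. (b) is therefore removed.
Exception (c) requires that the qualifying period is below 320 days; but the qualifying period is 340 days, not below 320 days, so (c) is unavailable.
Exception (d) does not apply: the coverage ratio is 25%, not below 24%.
No exception displaces § 77.2.

Yes — Rhea's plant must obtain a discharge permit.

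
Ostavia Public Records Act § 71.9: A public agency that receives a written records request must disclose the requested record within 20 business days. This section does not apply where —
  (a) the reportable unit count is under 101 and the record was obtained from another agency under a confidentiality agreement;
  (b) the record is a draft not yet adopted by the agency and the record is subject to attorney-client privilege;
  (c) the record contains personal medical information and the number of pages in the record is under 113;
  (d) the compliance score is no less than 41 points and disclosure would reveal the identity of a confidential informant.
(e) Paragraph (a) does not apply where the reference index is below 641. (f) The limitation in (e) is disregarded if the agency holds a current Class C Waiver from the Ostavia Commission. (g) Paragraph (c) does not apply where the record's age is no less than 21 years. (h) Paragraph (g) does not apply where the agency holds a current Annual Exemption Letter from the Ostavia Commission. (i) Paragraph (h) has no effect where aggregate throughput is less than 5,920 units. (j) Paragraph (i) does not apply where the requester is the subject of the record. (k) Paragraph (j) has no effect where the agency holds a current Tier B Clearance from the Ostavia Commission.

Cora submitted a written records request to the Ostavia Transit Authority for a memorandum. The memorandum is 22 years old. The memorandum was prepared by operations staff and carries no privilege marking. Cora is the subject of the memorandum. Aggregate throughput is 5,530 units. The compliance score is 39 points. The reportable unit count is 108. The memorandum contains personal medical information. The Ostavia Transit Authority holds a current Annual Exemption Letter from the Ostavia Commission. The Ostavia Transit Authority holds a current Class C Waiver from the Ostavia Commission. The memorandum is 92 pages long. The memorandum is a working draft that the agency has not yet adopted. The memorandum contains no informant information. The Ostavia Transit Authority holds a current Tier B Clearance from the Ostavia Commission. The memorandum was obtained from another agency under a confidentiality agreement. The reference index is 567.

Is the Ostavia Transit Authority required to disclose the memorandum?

Yes — the Ostavia Transit Authority must disclose the memorandum.

Exception (a) requires that the reportable unit count is under 101; but the reportable unit count is 108, not under 101, so (a) is unavailable.
Exception (b) requires that the record is subject to attorney-client privilege; but the memorandum carries no privilege marking, so (b) is unavailable.
All of (c)'s requirements are met (the memorandum contains personal medical information; the number of pages in the record is 92, under the 113 limit). But: (g) operates against (c): the record's age is 22 years, meeting the 21 years threshold. (h) is triggered (a current Annual Exemption Letter is held), but is itself disapplied by (i): (i) operates against (h): aggregate throughput is 5,530 units, less than the 5,920 units limit. (j) would limit (i) — Cora is the subject of the memorandum — but (k) sets (j) aside: (k) operates against (j): a current Tier B Clearance is held. So (c) is unavailable.
Exception (d) requires that the compliance score is no less than 41 points; but the compliance score is 39 points, short of 41 points, so (d) is unavailable.
No exception applies. The general rule governs.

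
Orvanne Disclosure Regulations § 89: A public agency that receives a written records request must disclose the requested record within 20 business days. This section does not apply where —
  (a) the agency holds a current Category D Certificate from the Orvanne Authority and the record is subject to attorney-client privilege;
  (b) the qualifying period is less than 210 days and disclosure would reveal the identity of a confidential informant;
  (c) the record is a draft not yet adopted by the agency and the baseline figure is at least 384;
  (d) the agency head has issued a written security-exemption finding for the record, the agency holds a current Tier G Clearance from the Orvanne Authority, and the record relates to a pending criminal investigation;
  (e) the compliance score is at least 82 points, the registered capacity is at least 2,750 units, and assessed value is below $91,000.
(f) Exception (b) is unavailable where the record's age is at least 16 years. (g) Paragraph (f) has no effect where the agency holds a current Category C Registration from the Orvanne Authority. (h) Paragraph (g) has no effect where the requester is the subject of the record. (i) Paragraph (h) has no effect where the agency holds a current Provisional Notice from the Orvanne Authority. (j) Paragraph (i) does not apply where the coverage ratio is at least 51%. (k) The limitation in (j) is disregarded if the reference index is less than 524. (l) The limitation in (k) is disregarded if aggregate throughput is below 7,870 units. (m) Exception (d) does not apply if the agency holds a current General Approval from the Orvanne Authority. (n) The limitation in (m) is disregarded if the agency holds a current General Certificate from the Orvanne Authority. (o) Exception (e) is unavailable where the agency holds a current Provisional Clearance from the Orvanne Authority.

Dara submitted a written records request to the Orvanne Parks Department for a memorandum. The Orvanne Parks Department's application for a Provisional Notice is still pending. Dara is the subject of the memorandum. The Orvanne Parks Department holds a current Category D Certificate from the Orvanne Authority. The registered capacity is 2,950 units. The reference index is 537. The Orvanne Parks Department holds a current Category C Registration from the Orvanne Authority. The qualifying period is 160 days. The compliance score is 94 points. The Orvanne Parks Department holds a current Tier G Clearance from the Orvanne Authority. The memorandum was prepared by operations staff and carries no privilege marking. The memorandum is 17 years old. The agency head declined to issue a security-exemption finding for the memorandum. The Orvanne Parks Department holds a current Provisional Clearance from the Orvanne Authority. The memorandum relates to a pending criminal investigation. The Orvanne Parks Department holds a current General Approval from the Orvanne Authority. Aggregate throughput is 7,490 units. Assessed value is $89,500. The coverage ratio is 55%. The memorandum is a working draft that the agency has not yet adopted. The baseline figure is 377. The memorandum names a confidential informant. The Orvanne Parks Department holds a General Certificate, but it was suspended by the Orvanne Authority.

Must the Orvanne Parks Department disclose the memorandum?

Exception (a) requires that the record is subject to attorney-client privilege; but the memorandum carries no privilege marking, so (a) is unavailable.
Exception (b) is satisfied on its face — the qualifying period is 160 days, less than the 210 days limit; the memorandum names a confidential informant. However, paragraphs (f)–(l) must be considered: (f) is engaged — the record's age is 17 years, meeting the 16 years threshold. (g) is engaged (a current Category C Registration is held), but is set aside by (h): (h) operates against (g): Dara is the subject of the memorandum. (i) is inapplicable (there is no Provisional Notice in force), so (h) stands. Exception (b) does not apply.
Exception (c) requires that the baseline figure is at least 384; but the baseline figure is 377, short of 384, so (c) is unavailable.
Exception (d) requires that the agency head has issued a written security-exemption finding for the record; but the agency head declined to issue a security-exemption finding, so (d) is unavailable.
All of (e)'s requirements are met (the compliance score is 94 points, meeting the 82 points threshold; the registered capacity is 2,950 units, meeting the 2,750 units threshold; assessed value is $89,500, below the $91,000 limit). But applying paragraph (o): (o) is engaged — a current Provisional Clearance is held. So (e) is unavailable.
No exception is made out. the Orvanne Parks Department falls within the general rule.

Yes — the Orvanne Parks Department must disclose the memorandum.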